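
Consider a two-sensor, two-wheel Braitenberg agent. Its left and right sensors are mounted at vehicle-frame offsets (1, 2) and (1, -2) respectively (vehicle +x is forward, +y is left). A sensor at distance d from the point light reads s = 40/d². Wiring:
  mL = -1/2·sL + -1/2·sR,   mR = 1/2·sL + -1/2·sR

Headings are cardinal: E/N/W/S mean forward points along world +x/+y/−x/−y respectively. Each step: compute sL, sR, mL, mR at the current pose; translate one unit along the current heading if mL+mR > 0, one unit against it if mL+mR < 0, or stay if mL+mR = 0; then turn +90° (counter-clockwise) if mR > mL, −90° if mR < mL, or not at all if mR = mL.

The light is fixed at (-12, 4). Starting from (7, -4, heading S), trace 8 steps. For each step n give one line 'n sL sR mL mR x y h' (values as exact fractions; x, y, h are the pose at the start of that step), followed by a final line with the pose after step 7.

n=0: pose=(7,-4,S); sL=20/261, sR=4/37; mL=-892/9657, mR=-152/9657; mL+mR=-4/37 → advance -1; mR−mL=20/261 → turn +1·90°
n=1: pose=(7,-3,E); sL=8/85, sR=40/481; mL=-3624/40885, mR=224/40885; mL+mR=-40/481 → advance -1; mR−mL=8/85 → turn +1·90°
n=2: pose=(6,-3,N); sL=10/73, sR=10/109; mL=-910/7957, mR=180/7957; mL+mR=-10/109 → advance -1; mR−mL=10/73 → turn +1·90°
n=3: pose=(6,-4,W); sL=40/389, sR=8/65; mL=-2856/25285, mR=-256/25285; mL+mR=-8/65 → advance -1; mR−mL=40/389 → turn +1·90°
n=4: pose=(7,-4,S); sL=20/261, sR=4/37; mL=-892/9657, mR=-152/9657; mL+mR=-4/37 → advance -1; mR−mL=20/261 → turn +1·90°
n=5: pose=(7,-3,E); sL=8/85, sR=40/481; mL=-3624/40885, mR=224/40885; mL+mR=-40/481 → advance -1; mR−mL=8/85 → turn +1·90°
n=6: pose=(6,-3,N); sL=10/73, sR=10/109; mL=-910/7957, mR=180/7957; mL+mR=-10/109 → advance -1; mR−mL=10/73 → turn +1·90°
n=7: pose=(6,-4,W); sL=40/389, sR=8/65; mL=-2856/25285, mR=-256/25285; mL+mR=-8/65 → advance -1; mR−mL=40/389 → turn +1·90°

0 20/261 4/37 -892/9657 -152/9657 7 -4 S
1 8/85 40/481 -3624/40885 224/40885 7 -3 E
2 10/73 10/109 -910/7957 180/7957 6 -3 N
3 40/389 8/65 -2856/25285 -256/25285 6 -4 W
4 20/261 4/37 -892/9657 -152/9657 7 -4 S
5 8/85 40/481 -3624/40885 224/40885 7 -3 E
6 10/73 10/109 -910/7957 180/7957 6 -3 N
7 40/389 8/65 -2856/25285 -256/25285 6 -4 W
final 7 -4 S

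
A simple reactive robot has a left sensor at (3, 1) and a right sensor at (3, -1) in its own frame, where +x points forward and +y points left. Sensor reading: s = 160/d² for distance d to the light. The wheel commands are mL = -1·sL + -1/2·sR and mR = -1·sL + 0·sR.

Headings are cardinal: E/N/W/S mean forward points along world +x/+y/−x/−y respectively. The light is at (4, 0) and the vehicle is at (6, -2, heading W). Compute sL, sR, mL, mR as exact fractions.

left sensor world pos  = (3, -3); dL² = 10
right sensor world pos = (3, -1); dR² = 2
sL = 160/10 = 16
sR = 160/2 = 80
mL = -1·sL + -1/2·sR = -56
mR = -1·sL + 0·sR = -16

16 80 -56 -16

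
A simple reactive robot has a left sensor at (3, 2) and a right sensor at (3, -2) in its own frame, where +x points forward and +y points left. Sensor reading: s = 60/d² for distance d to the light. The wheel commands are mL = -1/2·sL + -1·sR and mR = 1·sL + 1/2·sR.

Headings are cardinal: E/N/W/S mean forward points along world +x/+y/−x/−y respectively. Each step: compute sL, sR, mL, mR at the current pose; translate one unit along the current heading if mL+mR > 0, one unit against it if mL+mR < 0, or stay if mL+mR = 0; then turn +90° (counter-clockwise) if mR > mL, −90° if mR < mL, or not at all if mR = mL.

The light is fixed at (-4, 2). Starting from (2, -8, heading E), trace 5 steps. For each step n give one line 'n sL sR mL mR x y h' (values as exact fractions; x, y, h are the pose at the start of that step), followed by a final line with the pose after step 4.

0 12/29 4/15 -206/435 238/435 2 -8 E
1 30/37 6/13 -417/481 501/481 3 -8 N
2 60/137 12/13 -2034/1781 1602/1781 3 -7 W
3 15/61 1/3 -167/366 151/366 4 -7 S
4 60/157 60/221 -16050/34697 17970/34697 4 -6 E
final 5 -6 N

n=0: pose=(2,-8,E); sL=12/29, sR=4/15; mL=-206/435, mR=238/435; mL+mR=32/435 → advance +1; mR−mL=148/145 → turn +1·90°
n=1: pose=(3,-8,N); sL=30/37, sR=6/13; mL=-417/481, mR=501/481; mL+mR=84/481 → advance +1; mR−mL=918/481 → turn +1·90°
n=2: pose=(3,-7,W); sL=60/137, sR=12/13; mL=-2034/1781, mR=1602/1781; mL+mR=-432/1781 → advance -1; mR−mL=3636/1781 → turn +1·90°
n=3: pose=(4,-7,S); sL=15/61, sR=1/3; mL=-167/366, mR=151/366; mL+mR=-8/183 → advance -1; mR−mL=53/61 → turn +1·90°
n=4: pose=(4,-6,E); sL=60/157, sR=60/221; mL=-16050/34697, mR=17970/34697; mL+mR=1920/34697 → advance +1; mR−mL=34020/34697 → turn +1·90°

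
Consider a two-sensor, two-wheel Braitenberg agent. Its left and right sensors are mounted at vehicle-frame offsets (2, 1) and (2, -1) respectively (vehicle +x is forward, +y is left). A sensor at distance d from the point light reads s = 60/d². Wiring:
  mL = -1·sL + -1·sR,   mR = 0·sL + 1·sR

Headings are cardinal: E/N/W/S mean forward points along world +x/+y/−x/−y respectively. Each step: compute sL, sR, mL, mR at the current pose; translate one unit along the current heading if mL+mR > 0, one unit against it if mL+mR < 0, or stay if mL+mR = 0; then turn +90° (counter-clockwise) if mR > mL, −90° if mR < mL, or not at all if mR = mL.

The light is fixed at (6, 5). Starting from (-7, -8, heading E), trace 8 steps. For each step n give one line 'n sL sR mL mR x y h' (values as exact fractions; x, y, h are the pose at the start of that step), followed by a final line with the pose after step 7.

n=0: pose=(-7,-8,E); sL=12/53, sR=60/317; mL=-6984/16801, mR=60/317; mL+mR=-12/53 → advance -1; mR−mL=10164/16801 → turn +1·90°
n=1: pose=(-8,-8,N); sL=30/173, sR=6/29; mL=-1908/5017, mR=6/29; mL+mR=-30/173 → advance -1; mR−mL=2946/5017 → turn +1·90°
n=2: pose=(-8,-9,W); sL=60/481, sR=12/85; mL=-10872/40885, mR=12/85; mL+mR=-60/481 → advance -1; mR−mL=16644/40885 → turn +1·90°
n=3: pose=(-7,-9,S); sL=3/20, sR=15/113; mL=-639/2260, mR=15/113; mL+mR=-3/20 → advance -1; mR−mL=939/2260 → turn +1·90°
n=4: pose=(-7,-8,E); sL=12/53, sR=60/317; mL=-6984/16801, mR=60/317; mL+mR=-12/53 → advance -1; mR−mL=10164/16801 → turn +1·90°
n=5: pose=(-8,-8,N); sL=30/173, sR=6/29; mL=-1908/5017, mR=6/29; mL+mR=-30/173 → advance -1; mR−mL=2946/5017 → turn +1·90°
n=6: pose=(-8,-9,W); sL=60/481, sR=12/85; mL=-10872/40885, mR=12/85; mL+mR=-60/481 → advance -1; mR−mL=16644/40885 → turn +1·90°
n=7: pose=(-7,-9,S); sL=3/20, sR=15/113; mL=-639/2260, mR=15/113; mL+mR=-3/20 → advance -1; mR−mL=939/2260 → turn +1·90°

0 12/53 60/317 -6984/16801 60/317 -7 -8 E
1 30/173 6/29 -1908/5017 6/29 -8 -8 N
2 60/481 12/85 -10872/40885 12/85 -8 -9 W
3 3/20 15/113 -639/2260 15/113 -7 -9 S
4 12/53 60/317 -6984/16801 60/317 -7 -8 E
5 30/173 6/29 -1908/5017 6/29 -8 -8 N
6 60/481 12/85 -10872/40885 12/85 -8 -9 W
7 3/20 15/113 -639/2260 15/113 -7 -9 S
final -7 -8 E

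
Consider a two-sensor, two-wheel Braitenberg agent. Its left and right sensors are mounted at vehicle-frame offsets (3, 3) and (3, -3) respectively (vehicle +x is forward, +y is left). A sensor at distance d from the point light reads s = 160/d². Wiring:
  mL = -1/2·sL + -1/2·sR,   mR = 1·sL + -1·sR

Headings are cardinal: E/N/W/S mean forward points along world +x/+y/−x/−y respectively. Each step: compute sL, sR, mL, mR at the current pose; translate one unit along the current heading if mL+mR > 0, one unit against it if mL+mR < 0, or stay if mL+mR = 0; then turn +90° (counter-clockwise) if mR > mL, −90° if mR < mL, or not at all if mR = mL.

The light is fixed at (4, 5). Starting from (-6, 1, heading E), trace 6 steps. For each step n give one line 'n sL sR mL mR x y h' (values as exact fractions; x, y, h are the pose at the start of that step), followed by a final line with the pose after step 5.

n=0: pose=(-6,1,E); sL=16/5, sR=80/49; mL=-592/245, mR=384/245; mL+mR=-208/245 → advance -1; mR−mL=976/245 → turn +1·90°
n=1: pose=(-7,1,N); sL=160/197, sR=32/13; mL=-4192/2561, mR=-4224/2561; mL+mR=-8416/2561 → advance -1; mR−mL=-32/2561 → turn -1·90°
n=2: pose=(-7,0,E); sL=40/17, sR=5/4; mL=-245/136, mR=75/68; mL+mR=-95/136 → advance -1; mR−mL=395/136 → turn +1·90°
n=3: pose=(-8,0,N); sL=160/229, sR=32/17; mL=-5024/3893, mR=-4608/3893; mL+mR=-9632/3893 → advance -1; mR−mL=416/3893 → turn +1·90°
n=4: pose=(-8,-1,W); sL=80/153, sR=80/117; mL=-400/663, mR=-320/1989; mL+mR=-1520/1989 → advance -1; mR−mL=880/1989 → turn +1·90°
n=5: pose=(-7,-1,S); sL=32/29, sR=160/277; mL=-6752/8033, mR=4224/8033; mL+mR=-2528/8033 → advance -1; mR−mL=10976/8033 → turn +1·90°

0 16/5 80/49 -592/245 384/245 -6 1 E
1 160/197 32/13 -4192/2561 -4224/2561 -7 1 N
2 40/17 5/4 -245/136 75/68 -7 0 E
3 160/229 32/17 -5024/3893 -4608/3893 -8 0 N
4 80/153 80/117 -400/663 -320/1989 -8 -1 W
5 32/29 160/277 -6752/8033 4224/8033 -7 -1 S
final -7 0 E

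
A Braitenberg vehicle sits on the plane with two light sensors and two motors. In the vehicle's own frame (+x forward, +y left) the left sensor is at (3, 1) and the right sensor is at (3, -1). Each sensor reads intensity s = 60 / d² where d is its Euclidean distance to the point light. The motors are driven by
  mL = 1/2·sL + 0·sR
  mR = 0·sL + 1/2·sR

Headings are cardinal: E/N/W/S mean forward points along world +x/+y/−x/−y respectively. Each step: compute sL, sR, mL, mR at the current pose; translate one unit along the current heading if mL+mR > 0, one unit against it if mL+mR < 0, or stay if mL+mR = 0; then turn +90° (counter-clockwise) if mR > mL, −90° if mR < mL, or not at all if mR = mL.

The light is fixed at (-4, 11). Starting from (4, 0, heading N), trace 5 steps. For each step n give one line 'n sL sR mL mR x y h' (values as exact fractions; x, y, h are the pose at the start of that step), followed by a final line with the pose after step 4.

0 60/113 12/29 30/113 6/29 4 0 N
1 30/101 30/121 15/101 15/121 4 1 E
2 60/269 60/233 30/269 30/233 5 1 S
3 15/61 5/24 15/122 5/48 5 0 E
4 60/317 60/277 30/317 30/277 6 0 S
final 6 -1 E

n=0: pose=(4,0,N); sL=60/113, sR=12/29; mL=30/113, mR=6/29; mL+mR=1548/3277 → advance +1; mR−mL=-192/3277 → turn -1·90°
n=1: pose=(4,1,E); sL=30/101, sR=30/121; mL=15/101, mR=15/121; mL+mR=3330/12221 → advance +1; mR−mL=-300/12221 → turn -1·90°
n=2: pose=(5,1,S); sL=60/269, sR=60/233; mL=30/269, mR=30/233; mL+mR=15060/62677 → advance +1; mR−mL=1080/62677 → turn +1·90°
n=3: pose=(5,0,E); sL=15/61, sR=5/24; mL=15/122, mR=5/48; mL+mR=665/2928 → advance +1; mR−mL=-55/2928 → turn -1·90°
n=4: pose=(6,0,S); sL=60/317, sR=60/277; mL=30/317, mR=30/277; mL+mR=17820/87809 → advance +1; mR−mL=1200/87809 → turn +1·90°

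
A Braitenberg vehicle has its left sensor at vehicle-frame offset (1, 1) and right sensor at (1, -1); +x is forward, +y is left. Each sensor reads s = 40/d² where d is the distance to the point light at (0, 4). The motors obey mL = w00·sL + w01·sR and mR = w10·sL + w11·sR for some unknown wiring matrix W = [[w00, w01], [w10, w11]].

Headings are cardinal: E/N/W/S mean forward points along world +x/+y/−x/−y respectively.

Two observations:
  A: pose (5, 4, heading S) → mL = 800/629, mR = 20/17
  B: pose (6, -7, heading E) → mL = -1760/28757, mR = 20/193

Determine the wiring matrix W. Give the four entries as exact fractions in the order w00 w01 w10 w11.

-1 1 0 1/2

obs A: pose=(5,4,S) → sL=40/37, sR=40/17, mL=800/629, mR=20/17
obs B: pose=(6,-7,E) → sL=40/149, sR=40/193, mL=-1760/28757, mR=20/193
sensor matrix S = [[40/37, 40/17], [40/149, 40/193]]; det S = -7372800/18088153
solve [mL_A; mL_B] = S·[w00; w01] and [mR_A; mR_B] = S·[w10; w11]:
  w00 = -1, w01 = 1, w10 = 0, w11 = 1/2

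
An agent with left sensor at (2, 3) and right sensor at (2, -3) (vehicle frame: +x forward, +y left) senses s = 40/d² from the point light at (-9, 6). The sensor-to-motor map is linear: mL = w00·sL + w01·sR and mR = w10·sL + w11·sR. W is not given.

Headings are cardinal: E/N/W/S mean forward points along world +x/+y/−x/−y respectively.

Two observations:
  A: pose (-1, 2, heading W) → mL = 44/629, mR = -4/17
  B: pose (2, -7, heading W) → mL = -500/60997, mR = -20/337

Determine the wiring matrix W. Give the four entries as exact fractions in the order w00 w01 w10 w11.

obs A: pose=(-1,2,W) → sL=8/17, sR=40/37, mL=44/629, mR=-4/17
obs B: pose=(2,-7,W) → sL=40/337, sR=40/181, mL=-500/60997, mR=-20/337
sensor matrix S = [[8/17, 40/37], [40/337, 40/181]]; det S = -933120/38367113
solve [mL_A; mL_B] = S·[w00; w01] and [mR_A; mR_B] = S·[w10; w11]:
  w00 = -1, w01 = 1/2, w10 = -1/2, w11 = 0

-1 1/2 -1/2 0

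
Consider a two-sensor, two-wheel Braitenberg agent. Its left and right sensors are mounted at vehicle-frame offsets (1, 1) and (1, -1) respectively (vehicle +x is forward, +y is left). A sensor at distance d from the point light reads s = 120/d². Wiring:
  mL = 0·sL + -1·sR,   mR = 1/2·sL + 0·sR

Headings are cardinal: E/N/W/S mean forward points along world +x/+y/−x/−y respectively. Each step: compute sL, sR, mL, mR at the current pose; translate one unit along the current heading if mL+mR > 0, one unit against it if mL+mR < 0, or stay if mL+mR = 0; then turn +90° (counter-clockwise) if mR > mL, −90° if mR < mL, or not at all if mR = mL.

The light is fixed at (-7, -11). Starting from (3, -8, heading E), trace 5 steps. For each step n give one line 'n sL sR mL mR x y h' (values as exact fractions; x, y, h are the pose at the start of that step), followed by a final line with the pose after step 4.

n=0: pose=(3,-8,E); sL=120/137, sR=24/25; mL=-24/25, mR=60/137; mL+mR=-1788/3425 → advance -1; mR−mL=4788/3425 → turn +1·90°
n=1: pose=(2,-8,N); sL=3/2, sR=30/29; mL=-30/29, mR=3/4; mL+mR=-33/116 → advance -1; mR−mL=207/116 → turn +1·90°
n=2: pose=(2,-9,W); sL=24/13, sR=120/73; mL=-120/73, mR=12/13; mL+mR=-684/949 → advance -1; mR−mL=2436/949 → turn +1·90°
n=3: pose=(3,-9,S); sL=60/61, sR=60/41; mL=-60/41, mR=30/61; mL+mR=-2430/2501 → advance -1; mR−mL=4890/2501 → turn +1·90°
n=4: pose=(3,-8,E); sL=120/137, sR=24/25; mL=-24/25, mR=60/137; mL+mR=-1788/3425 → advance -1; mR−mL=4788/3425 → turn +1·90°

0 120/137 24/25 -24/25 60/137 3 -8 E
1 3/2 30/29 -30/29 3/4 2 -8 N
2 24/13 120/73 -120/73 12/13 2 -9 W
3 60/61 60/41 -60/41 30/61 3 -9 S
4 120/137 24/25 -24/25 60/137 3 -8 E
final 2 -8 N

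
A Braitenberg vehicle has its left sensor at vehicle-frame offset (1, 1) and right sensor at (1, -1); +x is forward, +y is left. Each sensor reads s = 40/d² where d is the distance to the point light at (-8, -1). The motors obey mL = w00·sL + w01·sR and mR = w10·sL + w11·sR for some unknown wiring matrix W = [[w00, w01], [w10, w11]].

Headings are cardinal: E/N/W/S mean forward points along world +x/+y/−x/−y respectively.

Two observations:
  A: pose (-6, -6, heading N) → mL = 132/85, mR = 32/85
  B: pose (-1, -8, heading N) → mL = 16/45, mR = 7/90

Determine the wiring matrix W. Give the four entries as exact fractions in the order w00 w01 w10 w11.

obs A: pose=(-6,-6,N) → sL=40/17, sR=8/5, mL=132/85, mR=32/85
obs B: pose=(-1,-8,N) → sL=5/9, sR=2/5, mL=16/45, mR=7/90
sensor matrix S = [[40/17, 8/5], [5/9, 2/5]]; det S = 8/153
solve [mL_A; mL_B] = S·[w00; w01] and [mR_A; mR_B] = S·[w10; w11]:
  w00 = 1, w01 = -1/2, w10 = 1/2, w11 = -1/2

1 -1/2 1/2 -1/2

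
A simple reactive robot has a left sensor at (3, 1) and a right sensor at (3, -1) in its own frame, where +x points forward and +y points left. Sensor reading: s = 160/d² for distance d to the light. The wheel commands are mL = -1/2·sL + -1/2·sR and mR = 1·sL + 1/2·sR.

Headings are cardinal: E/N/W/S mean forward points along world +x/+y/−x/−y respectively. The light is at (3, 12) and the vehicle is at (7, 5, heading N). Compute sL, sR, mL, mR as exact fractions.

left sensor world pos  = (6, 8); dL² = 25
right sensor world pos = (8, 8); dR² = 41
sL = 160/25 = 32/5
sR = 160/41 = 160/41
mL = -1/2·sL + -1/2·sR = -1056/205
mR = 1·sL + 1/2·sR = 1712/205

32/5 160/41 -1056/205 1712/205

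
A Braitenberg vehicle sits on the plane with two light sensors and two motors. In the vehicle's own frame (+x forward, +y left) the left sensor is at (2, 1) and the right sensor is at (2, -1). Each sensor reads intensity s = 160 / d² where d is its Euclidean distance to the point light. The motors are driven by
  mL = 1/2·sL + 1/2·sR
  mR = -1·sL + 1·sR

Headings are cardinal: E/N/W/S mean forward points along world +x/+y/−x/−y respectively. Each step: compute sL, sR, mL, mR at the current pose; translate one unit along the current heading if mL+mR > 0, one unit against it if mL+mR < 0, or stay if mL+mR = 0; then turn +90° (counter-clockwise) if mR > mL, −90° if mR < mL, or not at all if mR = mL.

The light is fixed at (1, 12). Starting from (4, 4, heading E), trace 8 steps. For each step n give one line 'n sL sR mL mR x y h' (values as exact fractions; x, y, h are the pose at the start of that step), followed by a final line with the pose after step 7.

n=0: pose=(4,4,E); sL=80/37, sR=80/53; mL=3600/1961, mR=-1280/1961; mL+mR=2320/1961 → advance +1; mR−mL=-4880/1961 → turn -1·90°
n=1: pose=(5,4,S); sL=32/25, sR=160/109; mL=3744/2725, mR=512/2725; mL+mR=4256/2725 → advance +1; mR−mL=-3232/2725 → turn -1·90°
n=2: pose=(5,3,W); sL=20/13, sR=40/17; mL=430/221, mR=180/221; mL+mR=610/221 → advance +1; mR−mL=-250/221 → turn -1·90°
n=3: pose=(4,3,N); sL=160/53, sR=32/13; mL=1888/689, mR=-384/689; mL+mR=1504/689 → advance +1; mR−mL=-2272/689 → turn -1·90°
n=4: pose=(4,4,E); sL=80/37, sR=80/53; mL=3600/1961, mR=-1280/1961; mL+mR=2320/1961 → advance +1; mR−mL=-4880/1961 → turn -1·90°
n=5: pose=(5,4,S); sL=32/25, sR=160/109; mL=3744/2725, mR=512/2725; mL+mR=4256/2725 → advance +1; mR−mL=-3232/2725 → turn -1·90°
n=6: pose=(5,3,W); sL=20/13, sR=40/17; mL=430/221, mR=180/221; mL+mR=610/221 → advance +1; mR−mL=-250/221 → turn -1·90°
n=7: pose=(4,3,N); sL=160/53, sR=32/13; mL=1888/689, mR=-384/689; mL+mR=1504/689 → advance +1; mR−mL=-2272/689 → turn -1·90°

0 80/37 80/53 3600/1961 -1280/1961 4 4 E
1 32/25 160/109 3744/2725 512/2725 5 4 S
2 20/13 40/17 430/221 180/221 5 3 W
3 160/53 32/13 1888/689 -384/689 4 3 N
4 80/37 80/53 3600/1961 -1280/1961 4 4 E
5 32/25 160/109 3744/2725 512/2725 5 4 S
6 20/13 40/17 430/221 180/221 5 3 W
7 160/53 32/13 1888/689 -384/689 4 3 N
final 4 4 E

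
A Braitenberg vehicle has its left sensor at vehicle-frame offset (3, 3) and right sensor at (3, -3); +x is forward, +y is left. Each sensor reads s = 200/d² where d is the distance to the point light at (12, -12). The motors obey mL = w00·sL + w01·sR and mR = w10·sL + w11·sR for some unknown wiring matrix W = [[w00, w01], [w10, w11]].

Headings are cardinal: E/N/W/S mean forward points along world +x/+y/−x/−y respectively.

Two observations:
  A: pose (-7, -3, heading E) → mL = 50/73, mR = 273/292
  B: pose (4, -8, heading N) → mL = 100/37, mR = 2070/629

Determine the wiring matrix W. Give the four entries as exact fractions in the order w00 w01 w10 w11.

0 1 1/2 1

obs A: pose=(-7,-3,E) → sL=1/2, sR=50/73, mL=50/73, mR=273/292
obs B: pose=(4,-8,N) → sL=20/17, sR=100/37, mL=100/37, mR=2070/629
sensor matrix S = [[1/2, 50/73], [20/17, 100/37]]; det S = 25050/45917
solve [mL_A; mL_B] = S·[w00; w01] and [mR_A; mR_B] = S·[w10; w11]:
  w00 = 0, w01 = 1, w10 = 1/2, w11 = 1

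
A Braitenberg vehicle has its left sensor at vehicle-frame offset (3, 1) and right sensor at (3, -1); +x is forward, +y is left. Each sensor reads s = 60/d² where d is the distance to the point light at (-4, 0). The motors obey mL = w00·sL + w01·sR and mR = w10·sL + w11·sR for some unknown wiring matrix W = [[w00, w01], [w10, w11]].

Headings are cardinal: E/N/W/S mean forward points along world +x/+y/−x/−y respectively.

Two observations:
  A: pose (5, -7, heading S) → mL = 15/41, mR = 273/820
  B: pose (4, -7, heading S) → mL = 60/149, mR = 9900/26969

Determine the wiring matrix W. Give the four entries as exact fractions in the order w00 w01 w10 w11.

obs A: pose=(5,-7,S) → sL=3/10, sR=15/41, mL=15/41, mR=273/820
obs B: pose=(4,-7,S) → sL=60/181, sR=60/149, mL=60/149, mR=9900/26969
sensor matrix S = [[3/10, 15/41], [60/181, 60/149]]; det S = -522/1105729
solve [mL_A; mL_B] = S·[w00; w01] and [mR_A; mR_B] = S·[w10; w11]:
  w00 = 0, w01 = 1, w10 = 1/2, w11 = 1/2

0 1 1/2 1/2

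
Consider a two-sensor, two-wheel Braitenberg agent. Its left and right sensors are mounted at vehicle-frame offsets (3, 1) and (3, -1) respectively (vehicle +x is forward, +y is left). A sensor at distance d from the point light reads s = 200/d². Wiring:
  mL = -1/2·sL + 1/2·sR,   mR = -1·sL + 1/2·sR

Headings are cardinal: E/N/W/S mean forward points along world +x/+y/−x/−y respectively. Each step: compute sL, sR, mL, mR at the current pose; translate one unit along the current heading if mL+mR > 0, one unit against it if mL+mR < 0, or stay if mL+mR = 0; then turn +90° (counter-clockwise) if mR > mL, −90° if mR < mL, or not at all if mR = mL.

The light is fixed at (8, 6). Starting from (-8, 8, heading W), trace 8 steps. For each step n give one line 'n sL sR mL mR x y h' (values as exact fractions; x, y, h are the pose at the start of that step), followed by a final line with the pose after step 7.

0 100/181 20/37 -40/6697 -1890/6697 -8 8 W
1 200/281 200/221 6000/62101 -16100/62101 -7 8 N
2 50/37 25/18 25/1332 -875/1332 -7 7 E
3 200/229 200/293 -6400/67097 -35700/67097 -8 7 S
4 100/181 20/37 -40/6697 -1890/6697 -8 8 W
5 200/281 200/221 6000/62101 -16100/62101 -7 8 N
6 50/37 25/18 25/1332 -875/1332 -7 7 E
7 200/229 200/293 -6400/67097 -35700/67097 -8 7 S
final -8 8 W

n=0: pose=(-8,8,W); sL=100/181, sR=20/37; mL=-40/6697, mR=-1890/6697; mL+mR=-1930/6697 → advance -1; mR−mL=-50/181 → turn -1·90°
n=1: pose=(-7,8,N); sL=200/281, sR=200/221; mL=6000/62101, mR=-16100/62101; mL+mR=-10100/62101 → advance -1; mR−mL=-100/281 → turn -1·90°
n=2: pose=(-7,7,E); sL=50/37, sR=25/18; mL=25/1332, mR=-875/1332; mL+mR=-425/666 → advance -1; mR−mL=-25/37 → turn -1·90°
n=3: pose=(-8,7,S); sL=200/229, sR=200/293; mL=-6400/67097, mR=-35700/67097; mL+mR=-42100/67097 → advance -1; mR−mL=-100/229 → turn -1·90°
n=4: pose=(-8,8,W); sL=100/181, sR=20/37; mL=-40/6697, mR=-1890/6697; mL+mR=-1930/6697 → advance -1; mR−mL=-50/181 → turn -1·90°
n=5: pose=(-7,8,N); sL=200/281, sR=200/221; mL=6000/62101, mR=-16100/62101; mL+mR=-10100/62101 → advance -1; mR−mL=-100/281 → turn -1·90°
n=6: pose=(-7,7,E); sL=50/37, sR=25/18; mL=25/1332, mR=-875/1332; mL+mR=-425/666 → advance -1; mR−mL=-25/37 → turn -1·90°
n=7: pose=(-8,7,S); sL=200/229, sR=200/293; mL=-6400/67097, mR=-35700/67097; mL+mR=-42100/67097 → advance -1; mR−mL=-100/229 → turn -1·90°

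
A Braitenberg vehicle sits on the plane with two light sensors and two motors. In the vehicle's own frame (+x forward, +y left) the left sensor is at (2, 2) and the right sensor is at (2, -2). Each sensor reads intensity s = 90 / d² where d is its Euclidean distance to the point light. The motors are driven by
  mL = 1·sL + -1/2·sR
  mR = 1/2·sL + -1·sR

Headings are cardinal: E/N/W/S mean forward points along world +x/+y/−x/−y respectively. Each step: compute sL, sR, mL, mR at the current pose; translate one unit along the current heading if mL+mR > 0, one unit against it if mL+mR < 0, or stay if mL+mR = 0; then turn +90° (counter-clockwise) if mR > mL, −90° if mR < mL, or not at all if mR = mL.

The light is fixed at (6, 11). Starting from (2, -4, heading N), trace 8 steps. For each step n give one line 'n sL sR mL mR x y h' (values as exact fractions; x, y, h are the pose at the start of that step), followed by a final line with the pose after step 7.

n=0: pose=(2,-4,N); sL=18/41, sR=90/173; mL=1269/7093, mR=-2133/7093; mL+mR=-864/7093 → advance -1; mR−mL=-3402/7093 → turn -1·90°
n=1: pose=(2,-5,E); sL=9/20, sR=45/164; mL=513/1640, mR=-81/1640; mL+mR=54/205 → advance +1; mR−mL=-297/820 → turn -1·90°
n=2: pose=(3,-5,S); sL=18/65, sR=90/349; mL=3357/22685, mR=-2709/22685; mL+mR=648/22685 → advance +1; mR−mL=-6066/22685 → turn -1·90°
n=3: pose=(3,-6,W); sL=45/193, sR=9/25; mL=513/9650, mR=-2349/9650; mL+mR=-918/4825 → advance -1; mR−mL=-1431/4825 → turn -1·90°
n=4: pose=(4,-6,N); sL=90/241, sR=2/5; mL=209/1205, mR=-257/1205; mL+mR=-48/1205 → advance -1; mR−mL=-466/1205 → turn -1·90°
n=5: pose=(4,-7,E); sL=45/128, sR=9/40; mL=153/640, mR=-63/1280; mL+mR=243/1280 → advance +1; mR−mL=-369/1280 → turn -1·90°
n=6: pose=(5,-7,S); sL=90/401, sR=90/409; mL=18765/164009, mR=-17685/164009; mL+mR=1080/164009 → advance +1; mR−mL=-36450/164009 → turn -1·90°
n=7: pose=(5,-8,W); sL=1/5, sR=45/149; mL=73/1490, mR=-301/1490; mL+mR=-114/745 → advance -1; mR−mL=-187/745 → turn -1·90°

0 18/41 90/173 1269/7093 -2133/7093 2 -4 N
1 9/20 45/164 513/1640 -81/1640 2 -5 E
2 18/65 90/349 3357/22685 -2709/22685 3 -5 S
3 45/193 9/25 513/9650 -2349/9650 3 -6 W
4 90/241 2/5 209/1205 -257/1205 4 -6 N
5 45/128 9/40 153/640 -63/1280 4 -7 E
6 90/401 90/409 18765/164009 -17685/164009 5 -7 S
7 1/5 45/149 73/1490 -301/1490 5 -8 W
final 6 -8 N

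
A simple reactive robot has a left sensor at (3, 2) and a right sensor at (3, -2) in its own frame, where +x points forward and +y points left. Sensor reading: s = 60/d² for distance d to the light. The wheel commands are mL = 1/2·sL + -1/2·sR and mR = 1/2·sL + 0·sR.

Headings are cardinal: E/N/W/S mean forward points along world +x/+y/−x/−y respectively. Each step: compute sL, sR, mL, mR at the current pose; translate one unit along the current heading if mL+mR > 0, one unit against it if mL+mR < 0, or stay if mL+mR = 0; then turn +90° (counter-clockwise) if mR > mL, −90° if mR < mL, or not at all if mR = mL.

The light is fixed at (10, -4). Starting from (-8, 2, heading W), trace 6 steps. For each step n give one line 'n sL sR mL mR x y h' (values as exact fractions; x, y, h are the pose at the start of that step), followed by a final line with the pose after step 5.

0 60/457 12/101 288/46157 30/457 -8 2 W
1 30/149 2/15 76/2235 15/149 -9 2 S
2 12/61 12/53 -48/3233 6/61 -9 1 E
3 15/116 3/16 -27/928 15/232 -8 1 N
4 60/457 12/101 288/46157 30/457 -8 2 W
5 30/149 2/15 76/2235 15/149 -9 2 S
final -9 1 E

n=0: pose=(-8,2,W); sL=60/457, sR=12/101; mL=288/46157, mR=30/457; mL+mR=3318/46157 → advance +1; mR−mL=6/101 → turn +1·90°
n=1: pose=(-9,2,S); sL=30/149, sR=2/15; mL=76/2235, mR=15/149; mL+mR=301/2235 → advance +1; mR−mL=1/15 → turn +1·90°
n=2: pose=(-9,1,E); sL=12/61, sR=12/53; mL=-48/3233, mR=6/61; mL+mR=270/3233 → advance +1; mR−mL=6/53 → turn +1·90°
n=3: pose=(-8,1,N); sL=15/116, sR=3/16; mL=-27/928, mR=15/232; mL+mR=33/928 → advance +1; mR−mL=3/32 → turn +1·90°
n=4: pose=(-8,2,W); sL=60/457, sR=12/101; mL=288/46157, mR=30/457; mL+mR=3318/46157 → advance +1; mR−mL=6/101 → turn +1·90°
n=5: pose=(-9,2,S); sL=30/149, sR=2/15; mL=76/2235, mR=15/149; mL+mR=301/2235 → advance +1; mR−mL=1/15 → turn +1·90°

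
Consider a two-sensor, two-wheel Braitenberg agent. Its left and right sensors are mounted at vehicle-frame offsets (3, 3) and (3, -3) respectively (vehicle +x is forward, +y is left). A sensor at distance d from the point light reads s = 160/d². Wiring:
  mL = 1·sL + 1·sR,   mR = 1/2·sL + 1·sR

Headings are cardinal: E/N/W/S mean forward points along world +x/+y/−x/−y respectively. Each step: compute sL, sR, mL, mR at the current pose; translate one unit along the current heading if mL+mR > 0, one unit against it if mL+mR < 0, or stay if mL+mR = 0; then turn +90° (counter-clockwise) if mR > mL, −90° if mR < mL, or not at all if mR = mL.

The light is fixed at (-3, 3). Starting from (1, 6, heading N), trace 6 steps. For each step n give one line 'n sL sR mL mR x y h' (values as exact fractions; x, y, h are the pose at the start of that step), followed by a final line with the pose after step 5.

0 160/37 32/17 3904/629 2544/629 1 6 N
1 80/49 16/5 1184/245 984/245 1 7 E
2 32/13 32 448/13 432/13 2 7 S
3 40 4 44 24 2 6 W
4 160/37 32/17 3904/629 2544/629 1 6 N
5 80/49 16/5 1184/245 984/245 1 7 E
final 2 7 S

n=0: pose=(1,6,N); sL=160/37, sR=32/17; mL=3904/629, mR=2544/629; mL+mR=6448/629 → advance +1; mR−mL=-80/37 → turn -1·90°
n=1: pose=(1,7,E); sL=80/49, sR=16/5; mL=1184/245, mR=984/245; mL+mR=2168/245 → advance +1; mR−mL=-40/49 → turn -1·90°
n=2: pose=(2,7,S); sL=32/13, sR=32; mL=448/13, mR=432/13; mL+mR=880/13 → advance +1; mR−mL=-16/13 → turn -1·90°
n=3: pose=(2,6,W); sL=40, sR=4; mL=44, mR=24; mL+mR=68 → advance +1; mR−mL=-20 → turn -1·90°
n=4: pose=(1,6,N); sL=160/37, sR=32/17; mL=3904/629, mR=2544/629; mL+mR=6448/629 → advance +1; mR−mL=-80/37 → turn -1·90°
n=5: pose=(1,7,E); sL=80/49, sR=16/5; mL=1184/245, mR=984/245; mL+mR=2168/245 → advance +1; mR−mL=-40/49 → turn -1·90°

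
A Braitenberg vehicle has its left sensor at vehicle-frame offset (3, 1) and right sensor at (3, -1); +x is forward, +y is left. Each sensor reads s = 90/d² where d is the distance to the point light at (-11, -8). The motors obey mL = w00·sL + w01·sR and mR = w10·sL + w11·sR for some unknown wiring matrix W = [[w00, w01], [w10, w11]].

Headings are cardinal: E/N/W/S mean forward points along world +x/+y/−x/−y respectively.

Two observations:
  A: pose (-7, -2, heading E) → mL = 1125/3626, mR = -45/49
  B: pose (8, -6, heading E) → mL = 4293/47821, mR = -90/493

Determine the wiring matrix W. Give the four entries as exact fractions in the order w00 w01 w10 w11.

obs A: pose=(-7,-2,E) → sL=45/49, sR=45/37, mL=1125/3626, mR=-45/49
obs B: pose=(8,-6,E) → sL=90/493, sR=18/97, mL=4293/47821, mR=-90/493
sensor matrix S = [[45/49, 45/37], [90/493, 18/97]]; det S = -4474440/86699473
solve [mL_A; mL_B] = S·[w00; w01] and [mR_A; mR_B] = S·[w10; w11]:
  w00 = 1, w01 = -1/2, w10 = -1, w11 = 0

1 -1/2 -1 0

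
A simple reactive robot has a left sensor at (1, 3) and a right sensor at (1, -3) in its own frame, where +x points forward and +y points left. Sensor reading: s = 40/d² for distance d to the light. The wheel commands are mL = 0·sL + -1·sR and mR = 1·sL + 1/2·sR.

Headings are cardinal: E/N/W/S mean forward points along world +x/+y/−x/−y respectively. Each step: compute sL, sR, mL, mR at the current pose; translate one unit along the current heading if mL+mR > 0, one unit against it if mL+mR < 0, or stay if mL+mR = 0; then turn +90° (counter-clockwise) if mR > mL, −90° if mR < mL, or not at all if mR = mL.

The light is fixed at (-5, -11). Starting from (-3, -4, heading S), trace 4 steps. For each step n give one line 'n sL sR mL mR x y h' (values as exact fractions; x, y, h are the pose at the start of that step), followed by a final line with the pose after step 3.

n=0: pose=(-3,-4,S); sL=40/61, sR=40/37; mL=-40/37, mR=2700/2257; mL+mR=260/2257 → advance +1; mR−mL=5140/2257 → turn +1·90°
n=1: pose=(-3,-5,E); sL=4/9, sR=20/9; mL=-20/9, mR=14/9; mL+mR=-2/3 → advance -1; mR−mL=34/9 → turn +1·90°
n=2: pose=(-4,-5,N); sL=40/53, sR=8/13; mL=-8/13, mR=732/689; mL+mR=308/689 → advance +1; mR−mL=1156/689 → turn +1·90°
n=3: pose=(-4,-4,W); sL=5/2, sR=2/5; mL=-2/5, mR=27/10; mL+mR=23/10 → advance +1; mR−mL=31/10 → turn +1·90°

0 40/61 40/37 -40/37 2700/2257 -3 -4 S
1 4/9 20/9 -20/9 14/9 -3 -5 E
2 40/53 8/13 -8/13 732/689 -4 -5 N
3 5/2 2/5 -2/5 27/10 -4 -4 W
final -5 -4 S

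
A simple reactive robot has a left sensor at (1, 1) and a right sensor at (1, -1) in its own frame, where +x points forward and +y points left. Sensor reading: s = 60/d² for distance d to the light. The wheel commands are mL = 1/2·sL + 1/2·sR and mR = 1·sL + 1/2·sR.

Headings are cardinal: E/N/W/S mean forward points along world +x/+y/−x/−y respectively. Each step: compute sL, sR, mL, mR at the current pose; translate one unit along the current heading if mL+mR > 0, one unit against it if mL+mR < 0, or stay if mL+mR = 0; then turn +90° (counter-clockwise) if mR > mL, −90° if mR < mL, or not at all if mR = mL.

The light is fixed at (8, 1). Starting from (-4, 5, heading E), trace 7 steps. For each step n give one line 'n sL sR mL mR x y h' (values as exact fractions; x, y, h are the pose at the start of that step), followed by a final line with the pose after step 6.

0 30/73 6/13 414/949 609/949 -4 5 E
1 60/169 12/25 1764/4225 2514/4225 -3 5 N
2 3/8 1/3 17/48 13/24 -3 6 W
3 60/137 12/37 1932/5069 3042/5069 -4 6 S
4 30/73 6/13 414/949 609/949 -4 5 E
5 60/169 12/25 1764/4225 2514/4225 -3 5 N
6 3/8 1/3 17/48 13/24 -3 6 W
final -4 6 S

n=0: pose=(-4,5,E); sL=30/73, sR=6/13; mL=414/949, mR=609/949; mL+mR=1023/949 → advance +1; mR−mL=15/73 → turn +1·90°
n=1: pose=(-3,5,N); sL=60/169, sR=12/25; mL=1764/4225, mR=2514/4225; mL+mR=4278/4225 → advance +1; mR−mL=30/169 → turn +1·90°
n=2: pose=(-3,6,W); sL=3/8, sR=1/3; mL=17/48, mR=13/24; mL+mR=43/48 → advance +1; mR−mL=3/16 → turn +1·90°
n=3: pose=(-4,6,S); sL=60/137, sR=12/37; mL=1932/5069, mR=3042/5069; mL+mR=4974/5069 → advance +1; mR−mL=30/137 → turn +1·90°
n=4: pose=(-4,5,E); sL=30/73, sR=6/13; mL=414/949, mR=609/949; mL+mR=1023/949 → advance +1; mR−mL=15/73 → turn +1·90°
n=5: pose=(-3,5,N); sL=60/169, sR=12/25; mL=1764/4225, mR=2514/4225; mL+mR=4278/4225 → advance +1; mR−mL=30/169 → turn +1·90°
n=6: pose=(-3,6,W); sL=3/8, sR=1/3; mL=17/48, mR=13/24; mL+mR=43/48 → advance +1; mR−mL=3/16 → turn +1·90°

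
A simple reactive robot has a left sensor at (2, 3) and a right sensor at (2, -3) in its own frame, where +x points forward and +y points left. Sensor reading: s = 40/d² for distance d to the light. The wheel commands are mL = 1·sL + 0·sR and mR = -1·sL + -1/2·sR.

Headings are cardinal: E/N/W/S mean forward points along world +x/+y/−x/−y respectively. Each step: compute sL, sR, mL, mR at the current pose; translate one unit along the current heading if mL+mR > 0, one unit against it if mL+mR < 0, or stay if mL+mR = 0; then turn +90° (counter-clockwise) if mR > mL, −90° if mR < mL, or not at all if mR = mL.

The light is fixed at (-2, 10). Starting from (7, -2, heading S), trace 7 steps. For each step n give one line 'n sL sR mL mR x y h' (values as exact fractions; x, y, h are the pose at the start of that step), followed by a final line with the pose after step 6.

n=0: pose=(7,-2,S); sL=2/17, sR=5/29; mL=2/17, mR=-201/986; mL+mR=-5/58 → advance -1; mR−mL=-317/986 → turn -1·90°
n=1: pose=(7,-1,W); sL=8/49, sR=40/113; mL=8/49, mR=-1884/5537; mL+mR=-20/113 → advance -1; mR−mL=-2788/5537 → turn -1·90°
n=2: pose=(8,-1,N); sL=4/13, sR=4/25; mL=4/13, mR=-126/325; mL+mR=-2/25 → advance -1; mR−mL=-226/325 → turn -1·90°
n=3: pose=(8,-2,E); sL=8/45, sR=40/369; mL=8/45, mR=-428/1845; mL+mR=-20/369 → advance -1; mR−mL=-84/205 → turn -1·90°
n=4: pose=(7,-2,S); sL=2/17, sR=5/29; mL=2/17, mR=-201/986; mL+mR=-5/58 → advance -1; mR−mL=-317/986 → turn -1·90°
n=5: pose=(7,-1,W); sL=8/49, sR=40/113; mL=8/49, mR=-1884/5537; mL+mR=-20/113 → advance -1; mR−mL=-2788/5537 → turn -1·90°
n=6: pose=(8,-1,N); sL=4/13, sR=4/25; mL=4/13, mR=-126/325; mL+mR=-2/25 → advance -1; mR−mL=-226/325 → turn -1·90°

0 2/17 5/29 2/17 -201/986 7 -2 S
1 8/49 40/113 8/49 -1884/5537 7 -1 W
2 4/13 4/25 4/13 -126/325 8 -1 N
3 8/45 40/369 8/45 -428/1845 8 -2 E
4 2/17 5/29 2/17 -201/986 7 -2 S
5 8/49 40/113 8/49 -1884/5537 7 -1 W
6 4/13 4/25 4/13 -126/325 8 -1 N
final 8 -2 E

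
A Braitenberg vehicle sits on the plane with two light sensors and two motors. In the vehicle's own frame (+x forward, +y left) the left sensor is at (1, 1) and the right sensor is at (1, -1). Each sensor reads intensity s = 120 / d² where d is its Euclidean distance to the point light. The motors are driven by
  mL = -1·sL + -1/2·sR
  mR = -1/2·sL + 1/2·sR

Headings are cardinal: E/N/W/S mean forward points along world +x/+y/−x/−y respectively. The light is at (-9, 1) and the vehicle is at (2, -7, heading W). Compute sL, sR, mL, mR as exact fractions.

120/181 120/149 -28740/26969 1920/26969

left sensor world pos  = (1, -8); dL² = 181
right sensor world pos = (1, -6); dR² = 149
sL = 120/181 = 120/181
sR = 120/149 = 120/149
mL = -1·sL + -1/2·sR = -28740/26969
mR = -1/2·sL + 1/2·sR = 1920/26969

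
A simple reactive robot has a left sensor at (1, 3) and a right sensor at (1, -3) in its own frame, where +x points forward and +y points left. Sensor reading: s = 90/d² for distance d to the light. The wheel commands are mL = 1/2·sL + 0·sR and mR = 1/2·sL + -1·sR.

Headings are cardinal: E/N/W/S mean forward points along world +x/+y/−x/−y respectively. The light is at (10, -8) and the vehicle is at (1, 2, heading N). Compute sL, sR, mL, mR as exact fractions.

18/53 90/157 9/53 -3357/8321

left sensor world pos  = (-2, 3); dL² = 265
right sensor world pos = (4, 3); dR² = 157
sL = 90/265 = 18/53
sR = 90/157 = 90/157
mL = 1/2·sL + 0·sR = 9/53
mR = 1/2·sL + -1·sR = -3357/8321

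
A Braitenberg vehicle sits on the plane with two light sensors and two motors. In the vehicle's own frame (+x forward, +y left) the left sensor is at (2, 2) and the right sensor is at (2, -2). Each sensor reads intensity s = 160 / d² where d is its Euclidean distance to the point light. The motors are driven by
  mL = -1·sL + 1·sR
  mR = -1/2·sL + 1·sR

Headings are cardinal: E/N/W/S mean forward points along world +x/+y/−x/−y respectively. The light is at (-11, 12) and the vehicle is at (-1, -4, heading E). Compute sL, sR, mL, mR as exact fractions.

8/17 40/117 -256/1989 212/1989

left sensor world pos  = (1, -2); dL² = 340
right sensor world pos = (1, -6); dR² = 468
sL = 160/340 = 8/17
sR = 160/468 = 40/117
mL = -1·sL + 1·sR = -256/1989
mR = -1/2·sL + 1·sR = 212/1989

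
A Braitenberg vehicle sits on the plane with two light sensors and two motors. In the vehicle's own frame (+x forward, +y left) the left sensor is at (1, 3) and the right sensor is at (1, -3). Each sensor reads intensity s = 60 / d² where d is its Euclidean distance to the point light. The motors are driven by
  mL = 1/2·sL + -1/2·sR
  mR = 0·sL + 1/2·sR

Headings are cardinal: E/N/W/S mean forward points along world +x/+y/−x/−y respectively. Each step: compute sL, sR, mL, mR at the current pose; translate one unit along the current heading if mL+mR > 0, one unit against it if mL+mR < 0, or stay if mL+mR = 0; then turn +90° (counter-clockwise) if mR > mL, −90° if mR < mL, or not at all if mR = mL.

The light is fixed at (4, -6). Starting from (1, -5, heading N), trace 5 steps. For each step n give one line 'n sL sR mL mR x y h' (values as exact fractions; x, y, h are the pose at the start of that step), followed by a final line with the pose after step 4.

n=0: pose=(1,-5,N); sL=3/2, sR=15; mL=-27/4, mR=15/2; mL+mR=3/4 → advance +1; mR−mL=57/4 → turn +1·90°
n=1: pose=(1,-4,W); sL=60/17, sR=60/41; mL=720/697, mR=30/41; mL+mR=30/17 → advance +1; mR−mL=-210/697 → turn -1·90°
n=2: pose=(0,-4,N); sL=30/29, sR=6; mL=-72/29, mR=3; mL+mR=15/29 → advance +1; mR−mL=159/29 → turn +1·90°
n=3: pose=(0,-3,W); sL=12/5, sR=60/61; mL=216/305, mR=30/61; mL+mR=6/5 → advance +1; mR−mL=-66/305 → turn -1·90°
n=4: pose=(-1,-3,N); sL=3/4, sR=3; mL=-9/8, mR=3/2; mL+mR=3/8 → advance +1; mR−mL=21/8 → turn +1·90°

0 3/2 15 -27/4 15/2 1 -5 N
1 60/17 60/41 720/697 30/41 1 -4 W
2 30/29 6 -72/29 3 0 -4 N
3 12/5 60/61 216/305 30/61 0 -3 W
4 3/4 3 -9/8 3/2 -1 -3 N
final -1 -2 W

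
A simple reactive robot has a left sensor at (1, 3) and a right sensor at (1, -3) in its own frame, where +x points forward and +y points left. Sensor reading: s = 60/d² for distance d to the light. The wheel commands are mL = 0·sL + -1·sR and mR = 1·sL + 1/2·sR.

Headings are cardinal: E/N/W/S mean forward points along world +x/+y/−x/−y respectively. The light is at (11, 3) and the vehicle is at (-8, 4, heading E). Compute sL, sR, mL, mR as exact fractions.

3/17 15/82 -15/82 747/2788

left sensor world pos  = (-7, 7); dL² = 340
right sensor world pos = (-7, 1); dR² = 328
sL = 60/340 = 3/17
sR = 60/328 = 15/82
mL = 0·sL + -1·sR = -15/82
mR = 1·sL + 1/2·sR = 747/2788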